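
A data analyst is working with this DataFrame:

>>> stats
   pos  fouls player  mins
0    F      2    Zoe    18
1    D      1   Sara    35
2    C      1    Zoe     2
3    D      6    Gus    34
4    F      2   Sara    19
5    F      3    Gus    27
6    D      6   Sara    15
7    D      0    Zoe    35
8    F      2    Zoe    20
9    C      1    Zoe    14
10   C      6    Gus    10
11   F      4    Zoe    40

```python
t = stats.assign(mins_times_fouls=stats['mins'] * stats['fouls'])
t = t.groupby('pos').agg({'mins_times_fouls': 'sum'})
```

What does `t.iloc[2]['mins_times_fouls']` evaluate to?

355

add column mins_times_fouls = stats['mins'] * stats['fouls']:
   pos  fouls player  mins  mins_times_fouls
0    F      2    Zoe    18                36
1    D      1   Sara    35                35
2    C      1    Zoe     2                 2
3    D      6    Gus    34               204
4    F      2   Sara    19                38
5    F      3    Gus    27                81
6    D      6   Sara    15                90
7    D      0    Zoe    35                 0
8    F      2    Zoe    20                40
9    C      1    Zoe    14                14
10   C      6    Gus    10                60
11   F      4    Zoe    40               160
group by pos, sum of mins_times_fouls:
     mins_times_fouls
pos                  
C                  76
D                 329
F                 355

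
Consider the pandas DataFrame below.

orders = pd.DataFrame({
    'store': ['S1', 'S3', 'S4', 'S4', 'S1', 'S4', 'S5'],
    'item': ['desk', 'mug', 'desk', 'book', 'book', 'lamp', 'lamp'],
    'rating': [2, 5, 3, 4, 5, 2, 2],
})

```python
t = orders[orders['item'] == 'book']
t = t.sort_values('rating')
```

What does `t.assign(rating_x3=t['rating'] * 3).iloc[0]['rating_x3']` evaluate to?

filter rows where item == 'book':
  store  item  rating
3    S4  book       4
4    S1  book       5
sort by rating:
  store  item  rating
3    S4  book       4
4    S1  book       5
add column rating_x3 = t['rating'] * 3:
  store  item  rating  rating_x3
3    S4  book       4         12
4    S1  book       5         15

12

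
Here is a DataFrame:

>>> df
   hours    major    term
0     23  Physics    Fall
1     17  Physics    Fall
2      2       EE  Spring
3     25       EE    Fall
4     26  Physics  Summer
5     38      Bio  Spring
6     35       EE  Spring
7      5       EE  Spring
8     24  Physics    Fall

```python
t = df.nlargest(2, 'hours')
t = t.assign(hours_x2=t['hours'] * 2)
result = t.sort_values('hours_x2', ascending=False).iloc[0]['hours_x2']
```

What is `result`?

76

take 2 rows with largest hours:
   hours major    term
5     38   Bio  Spring
6     35    EE  Spring
add column hours_x2 = t['hours'] * 2:
   hours major    term  hours_x2
5     38   Bio  Spring        76
6     35    EE  Spring        70
sort by hours_x2 descending:
   hours major    term  hours_x2
5     38   Bio  Spring        76
6     35    EE  Spring        70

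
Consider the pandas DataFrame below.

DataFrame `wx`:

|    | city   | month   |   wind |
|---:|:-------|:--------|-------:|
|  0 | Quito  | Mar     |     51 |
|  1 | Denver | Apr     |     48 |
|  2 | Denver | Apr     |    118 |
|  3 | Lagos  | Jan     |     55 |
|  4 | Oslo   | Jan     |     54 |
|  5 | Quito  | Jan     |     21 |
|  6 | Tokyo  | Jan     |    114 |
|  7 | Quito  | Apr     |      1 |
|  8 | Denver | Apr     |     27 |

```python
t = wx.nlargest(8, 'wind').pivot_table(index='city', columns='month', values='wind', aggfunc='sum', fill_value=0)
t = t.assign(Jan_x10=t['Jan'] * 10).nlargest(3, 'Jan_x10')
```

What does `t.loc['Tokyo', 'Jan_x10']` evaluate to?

1140

take 8 rows with largest wind:
     city month  wind
2  Denver   Apr   118
6   Tokyo   Jan   114
3   Lagos   Jan    55
4    Oslo   Jan    54
0   Quito   Mar    51
1  Denver   Apr    48
8  Denver   Apr    27
5   Quito   Jan    21
pivot: rows=city, cols=month, sum(wind):
month   Apr  Jan  Mar
city                 
Denver  193    0    0
Lagos     0   55    0
Oslo      0   54    0
Quito     0   21   51
Tokyo     0  114    0
add column Jan_x10 = t['Jan'] * 10:
month   Apr  Jan  Mar  Jan_x10
city                          
Denver  193    0    0        0
Lagos     0   55    0      550
Oslo      0   54    0      540
Quito     0   21   51      210
Tokyo     0  114    0     1140
take 3 rows with largest Jan_x10:
month  Apr  Jan  Mar  Jan_x10
city                         
Tokyo    0  114    0     1140
Lagos    0   55    0      550
Oslo     0   54    0      540
Then the value at row 'Tokyo', column 'Jan_x10': 1140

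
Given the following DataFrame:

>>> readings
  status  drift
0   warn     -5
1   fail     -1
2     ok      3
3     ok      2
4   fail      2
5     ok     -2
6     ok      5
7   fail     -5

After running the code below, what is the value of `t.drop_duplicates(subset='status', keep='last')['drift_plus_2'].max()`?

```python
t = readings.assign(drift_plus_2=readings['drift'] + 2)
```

7

add column drift_plus_2 = readings['drift'] + 2:
  status  drift  drift_plus_2
0   warn     -5            -3
1   fail     -1             1
2     ok      3             5
3     ok      2             4
4   fail      2             4
5     ok     -2             0
6     ok      5             7
7   fail     -5            -3
drop duplicate status (keep=last):
  status  drift  drift_plus_2
0   warn     -5            -3
6     ok      5             7
7   fail     -5            -3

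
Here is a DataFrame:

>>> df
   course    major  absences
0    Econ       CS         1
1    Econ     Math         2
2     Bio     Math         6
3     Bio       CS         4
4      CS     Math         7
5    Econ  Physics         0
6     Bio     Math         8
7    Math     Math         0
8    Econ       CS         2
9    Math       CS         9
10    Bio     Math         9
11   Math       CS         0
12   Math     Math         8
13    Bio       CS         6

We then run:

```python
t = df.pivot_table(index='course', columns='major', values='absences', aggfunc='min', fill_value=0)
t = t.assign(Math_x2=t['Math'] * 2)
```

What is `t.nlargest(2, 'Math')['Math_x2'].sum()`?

26

pivot: rows=course, cols=major, min(absences):
major   CS  Math  Physics
course                   
Bio      4     6        0
CS       0     7        0
Econ     1     2        0
Math     0     0        0
add column Math_x2 = t['Math'] * 2:
major   CS  Math  Physics  Math_x2
course                            
Bio      4     6        0       12
CS       0     7        0       14
Econ     1     2        0        4
Math     0     0        0        0
take 2 rows with largest Math:
major   CS  Math  Physics  Math_x2
course                            
CS       0     7        0       14
Bio      4     6        0       12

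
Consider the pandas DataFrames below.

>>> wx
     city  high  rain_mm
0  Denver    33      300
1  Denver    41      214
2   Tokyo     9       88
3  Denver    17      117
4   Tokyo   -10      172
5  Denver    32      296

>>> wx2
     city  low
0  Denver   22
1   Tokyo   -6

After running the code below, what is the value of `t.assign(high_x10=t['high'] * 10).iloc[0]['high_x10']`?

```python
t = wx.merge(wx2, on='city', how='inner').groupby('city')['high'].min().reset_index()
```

170

merge on 'city' (how='inner') → 6 rows:
     city  high  rain_mm  low
0  Denver    33      300   22
1  Denver    41      214   22
2   Tokyo     9       88   -6
3  Denver    17      117   22
4   Tokyo   -10      172   -6
5  Denver    32      296   22
group by city, min of high:
city
Denver    17
Tokyo    -10
Name: high, dtype: int64
reset_index():
     city  high
0  Denver    17
1   Tokyo   -10
add column high_x10 = t['high'] * 10:
     city  high  high_x10
0  Denver    17       170
1   Tokyo   -10      -100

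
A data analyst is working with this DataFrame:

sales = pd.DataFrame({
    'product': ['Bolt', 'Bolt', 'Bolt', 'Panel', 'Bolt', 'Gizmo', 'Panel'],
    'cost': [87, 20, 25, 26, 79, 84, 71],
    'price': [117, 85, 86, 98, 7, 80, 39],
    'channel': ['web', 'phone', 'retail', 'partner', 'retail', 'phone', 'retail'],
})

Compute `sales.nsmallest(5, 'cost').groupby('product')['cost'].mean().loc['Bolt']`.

take 5 rows with smallest cost:
  product  cost  price  channel
1    Bolt    20     85    phone
2    Bolt    25     86   retail
3   Panel    26     98  partner
6   Panel    71     39   retail
4    Bolt    79      7   retail
group by product, mean of cost:
product
Bolt     41.333333
Panel    48.500000
Name: cost, dtype: float64
The value at index 'Bolt' is 41.3333333333.

41.3333333333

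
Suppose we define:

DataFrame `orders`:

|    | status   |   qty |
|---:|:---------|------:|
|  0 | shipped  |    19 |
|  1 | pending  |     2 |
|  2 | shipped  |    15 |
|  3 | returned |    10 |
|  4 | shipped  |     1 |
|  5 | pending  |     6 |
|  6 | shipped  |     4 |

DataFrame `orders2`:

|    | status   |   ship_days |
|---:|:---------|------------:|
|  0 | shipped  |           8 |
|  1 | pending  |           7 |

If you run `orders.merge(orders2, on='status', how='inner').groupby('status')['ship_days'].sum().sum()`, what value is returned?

merge on 'status' (how='inner') → 6 rows:
    status  qty  ship_days
0  shipped   19          8
1  pending    2          7
2  shipped   15          8
3  shipped    1          8
4  pending    6          7
5  shipped    4          8
group by status, sum of ship_days:
status
pending    14
shipped    32
Name: ship_days, dtype: int64
Reading off the sum of the resulting series, we get 46.

46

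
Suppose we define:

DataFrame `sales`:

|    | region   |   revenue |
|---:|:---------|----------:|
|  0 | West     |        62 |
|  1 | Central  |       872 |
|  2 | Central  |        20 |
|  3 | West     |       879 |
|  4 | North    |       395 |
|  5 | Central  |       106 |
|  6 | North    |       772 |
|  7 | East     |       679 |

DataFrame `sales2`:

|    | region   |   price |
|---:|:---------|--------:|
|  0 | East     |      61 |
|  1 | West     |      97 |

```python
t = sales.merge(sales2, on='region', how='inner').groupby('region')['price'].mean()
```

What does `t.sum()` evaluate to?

158.0

merge on 'region' (how='inner') → 3 rows:
  region  revenue  price
0   West       62     97
1   West      879     97
2   East      679     61
group by region, mean of price:
region
East    61.0
West    97.0
Name: price, dtype: float64
Hence 158.0.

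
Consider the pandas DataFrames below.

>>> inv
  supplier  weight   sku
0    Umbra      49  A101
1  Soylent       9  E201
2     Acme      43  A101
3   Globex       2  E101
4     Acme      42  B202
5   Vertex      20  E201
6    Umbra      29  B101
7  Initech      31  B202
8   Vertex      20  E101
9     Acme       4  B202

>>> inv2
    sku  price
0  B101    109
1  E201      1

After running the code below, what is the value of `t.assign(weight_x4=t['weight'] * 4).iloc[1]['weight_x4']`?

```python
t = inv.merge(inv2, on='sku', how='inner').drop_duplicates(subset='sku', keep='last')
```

merge on 'sku' (how='inner') → 3 rows:
  supplier  weight   sku  price
0  Soylent       9  E201      1
1   Vertex      20  E201      1
2    Umbra      29  B101    109
drop duplicate sku (keep=last):
  supplier  weight   sku  price
1   Vertex      20  E201      1
2    Umbra      29  B101    109
add column weight_x4 = t['weight'] * 4:
  supplier  weight   sku  price  weight_x4
1   Vertex      20  E201      1         80
2    Umbra      29  B101    109        116
Reading off the value at position 1, column 'weight_x4', we get 116.

116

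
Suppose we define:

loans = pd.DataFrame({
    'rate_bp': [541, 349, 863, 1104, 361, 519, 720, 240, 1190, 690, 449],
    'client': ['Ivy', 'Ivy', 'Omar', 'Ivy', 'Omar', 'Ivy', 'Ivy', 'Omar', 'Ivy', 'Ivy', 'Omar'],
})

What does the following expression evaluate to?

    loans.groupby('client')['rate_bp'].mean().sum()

group by client, mean of rate_bp:
client
Ivy     730.428571
Omar    478.250000
Name: rate_bp, dtype: float64
sum of the resulting series → 1208.67857143

1208.67857143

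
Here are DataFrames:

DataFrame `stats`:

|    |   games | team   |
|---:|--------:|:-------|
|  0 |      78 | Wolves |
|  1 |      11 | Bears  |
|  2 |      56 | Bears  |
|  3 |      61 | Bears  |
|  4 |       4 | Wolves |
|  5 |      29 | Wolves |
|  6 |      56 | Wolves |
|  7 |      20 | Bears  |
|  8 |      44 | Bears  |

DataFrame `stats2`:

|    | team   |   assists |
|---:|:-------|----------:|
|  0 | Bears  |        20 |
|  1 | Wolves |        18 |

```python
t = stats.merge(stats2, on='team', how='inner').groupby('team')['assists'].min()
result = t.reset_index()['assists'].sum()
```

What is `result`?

38

merge on 'team' (how='inner') → 9 rows:
   games    team  assists
0     78  Wolves       18
1     11   Bears       20
2     56   Bears       20
3     61   Bears       20
4      4  Wolves       18
5     29  Wolves       18
6     56  Wolves       18
7     20   Bears       20
8     44   Bears       20
group by team, min of assists:
team
Bears     20
Wolves    18
Name: assists, dtype: int64
reset_index():
     team  assists
0   Bears       20
1  Wolves       18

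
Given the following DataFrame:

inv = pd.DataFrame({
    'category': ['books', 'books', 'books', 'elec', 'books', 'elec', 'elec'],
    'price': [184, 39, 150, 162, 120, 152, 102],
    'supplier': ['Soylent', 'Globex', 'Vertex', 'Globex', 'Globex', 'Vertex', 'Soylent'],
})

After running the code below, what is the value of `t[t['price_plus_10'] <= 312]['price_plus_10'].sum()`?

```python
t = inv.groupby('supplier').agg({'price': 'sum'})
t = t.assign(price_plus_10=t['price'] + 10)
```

608

group by supplier, sum of price:
          price
supplier       
Globex      321
Soylent     286
Vertex      302
add column price_plus_10 = t['price'] + 10:
          price  price_plus_10
supplier                      
Globex      321            331
Soylent     286            296
Vertex      302            312
filter rows where price_plus_10 <= 312:
          price  price_plus_10
supplier                      
Soylent     286            296
Vertex      302            312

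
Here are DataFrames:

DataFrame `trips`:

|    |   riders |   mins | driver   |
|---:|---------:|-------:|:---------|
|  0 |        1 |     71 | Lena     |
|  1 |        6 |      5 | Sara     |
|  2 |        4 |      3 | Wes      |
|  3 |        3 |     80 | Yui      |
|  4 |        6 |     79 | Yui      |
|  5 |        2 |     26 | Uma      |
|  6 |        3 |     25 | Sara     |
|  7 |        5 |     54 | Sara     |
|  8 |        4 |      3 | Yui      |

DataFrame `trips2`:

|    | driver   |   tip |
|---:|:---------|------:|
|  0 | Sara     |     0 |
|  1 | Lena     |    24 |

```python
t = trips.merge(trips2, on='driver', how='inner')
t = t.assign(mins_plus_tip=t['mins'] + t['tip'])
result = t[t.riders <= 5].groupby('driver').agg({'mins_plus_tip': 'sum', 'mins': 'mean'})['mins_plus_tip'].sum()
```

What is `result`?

174

merge on 'driver' (how='inner') → 4 rows:
   riders  mins driver  tip
0       1    71   Lena   24
1       6     5   Sara    0
2       3    25   Sara    0
3       5    54   Sara    0
add column mins_plus_tip = t['mins'] + t['tip']:
   riders  mins driver  tip  mins_plus_tip
0       1    71   Lena   24             95
1       6     5   Sara    0              5
2       3    25   Sara    0             25
3       5    54   Sara    0             54
filter rows where riders <= 5:
   riders  mins driver  tip  mins_plus_tip
0       1    71   Lena   24             95
2       3    25   Sara    0             25
3       5    54   Sara    0             54
group by driver: sum(mins_plus_tip), mean(mins):
        mins_plus_tip  mins
driver                     
Lena               95  71.0
Sara               79  39.5
Reading off the sum of column 'mins_plus_tip', we get 174.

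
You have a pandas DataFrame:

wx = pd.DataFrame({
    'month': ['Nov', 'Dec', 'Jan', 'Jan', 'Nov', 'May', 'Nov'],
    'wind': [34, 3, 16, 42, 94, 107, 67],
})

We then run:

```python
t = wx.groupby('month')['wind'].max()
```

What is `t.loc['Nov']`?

94

group by month, max of wind:
month
Dec      3
Jan     42
May    107
Nov     94
Name: wind, dtype: int64
value at index 'Nov' → 94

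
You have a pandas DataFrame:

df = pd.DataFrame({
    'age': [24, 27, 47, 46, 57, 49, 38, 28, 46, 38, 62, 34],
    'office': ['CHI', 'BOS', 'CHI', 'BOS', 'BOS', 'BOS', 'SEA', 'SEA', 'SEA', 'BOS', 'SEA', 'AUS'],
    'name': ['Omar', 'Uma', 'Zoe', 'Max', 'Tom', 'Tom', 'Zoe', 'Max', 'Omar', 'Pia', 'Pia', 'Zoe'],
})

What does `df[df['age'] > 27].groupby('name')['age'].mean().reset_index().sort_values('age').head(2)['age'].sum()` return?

filter rows where age > 27:
    age office  name
2    47    CHI   Zoe
3    46    BOS   Max
4    57    BOS   Tom
5    49    BOS   Tom
6    38    SEA   Zoe
7    28    SEA   Max
8    46    SEA  Omar
9    38    BOS   Pia
10   62    SEA   Pia
11   34    AUS   Zoe
group by name, mean of age:
name
Max     37.000000
Omar    46.000000
Pia     50.000000
Tom     53.000000
Zoe     39.666667
Name: age, dtype: float64
reset_index():
   name        age
0   Max  37.000000
1  Omar  46.000000
2   Pia  50.000000
3   Tom  53.000000
4   Zoe  39.666667
sort by age:
   name        age
0   Max  37.000000
4   Zoe  39.666667
1  Omar  46.000000
2   Pia  50.000000
3   Tom  53.000000
take first 2 rows:
  name        age
0  Max  37.000000
4  Zoe  39.666667
sum of column 'age' → 76.6666666667

76.6666666667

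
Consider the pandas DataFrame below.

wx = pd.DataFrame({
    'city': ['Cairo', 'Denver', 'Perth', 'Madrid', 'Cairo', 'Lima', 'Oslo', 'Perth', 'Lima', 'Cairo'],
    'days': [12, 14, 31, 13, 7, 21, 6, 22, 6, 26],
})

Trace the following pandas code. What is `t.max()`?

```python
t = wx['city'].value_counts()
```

3

value_counts of city:
city
Cairo     3
Perth     2
Lima      2
Denver    1
Madrid    1
Oslo      1
Name: count, dtype: int64
So max() = 3.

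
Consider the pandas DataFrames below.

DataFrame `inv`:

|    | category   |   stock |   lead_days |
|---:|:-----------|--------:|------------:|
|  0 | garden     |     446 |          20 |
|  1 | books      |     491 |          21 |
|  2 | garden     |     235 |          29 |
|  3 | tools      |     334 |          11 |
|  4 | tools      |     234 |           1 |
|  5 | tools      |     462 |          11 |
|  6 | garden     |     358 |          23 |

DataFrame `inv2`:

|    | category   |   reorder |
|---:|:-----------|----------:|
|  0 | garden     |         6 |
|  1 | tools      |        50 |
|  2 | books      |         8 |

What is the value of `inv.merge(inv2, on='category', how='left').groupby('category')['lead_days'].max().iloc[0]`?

merge on 'category' (how='left') → 7 rows:
  category  stock  lead_days  reorder
0   garden    446         20        6
1    books    491         21        8
2   garden    235         29        6
3    tools    334         11       50
4    tools    234          1       50
5    tools    462         11       50
6   garden    358         23        6
group by category, max of lead_days:
category
books     21
garden    29
tools     11
Name: lead_days, dtype: int64
Then the value at position 0: 21

21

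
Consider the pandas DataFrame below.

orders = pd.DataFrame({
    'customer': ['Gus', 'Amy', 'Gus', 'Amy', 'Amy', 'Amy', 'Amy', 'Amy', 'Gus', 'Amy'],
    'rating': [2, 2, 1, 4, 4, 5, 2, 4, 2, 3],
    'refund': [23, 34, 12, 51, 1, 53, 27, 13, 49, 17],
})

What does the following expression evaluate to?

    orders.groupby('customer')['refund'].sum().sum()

280

group by customer, sum of refund:
customer
Amy    196
Gus     84
Name: refund, dtype: int64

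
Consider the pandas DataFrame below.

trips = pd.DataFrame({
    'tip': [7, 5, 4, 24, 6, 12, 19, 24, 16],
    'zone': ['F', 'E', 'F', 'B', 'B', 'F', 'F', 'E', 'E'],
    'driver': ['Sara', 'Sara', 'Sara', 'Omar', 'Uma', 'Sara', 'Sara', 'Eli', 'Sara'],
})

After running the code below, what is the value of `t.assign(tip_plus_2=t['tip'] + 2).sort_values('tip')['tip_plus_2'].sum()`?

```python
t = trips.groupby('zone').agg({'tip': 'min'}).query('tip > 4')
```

group by zone, min of tip:
      tip
zone     
B       6
E       5
F       4
filter rows where tip > 4:
      tip
zone     
B       6
E       5
add column tip_plus_2 = t['tip'] + 2:
      tip  tip_plus_2
zone                 
B       6           8
E       5           7
sort by tip:
      tip  tip_plus_2
zone                 
E       5           7
B       6           8
Hence 15.

15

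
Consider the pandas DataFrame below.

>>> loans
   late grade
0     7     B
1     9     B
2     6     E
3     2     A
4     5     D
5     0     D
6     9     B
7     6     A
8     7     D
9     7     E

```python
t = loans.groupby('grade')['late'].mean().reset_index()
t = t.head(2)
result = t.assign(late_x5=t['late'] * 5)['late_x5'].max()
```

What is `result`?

41.6666666667

group by grade, mean of late:
grade
A    4.000000
B    8.333333
D    4.000000
E    6.500000
Name: late, dtype: float64
reset_index():
  grade      late
0     A  4.000000
1     B  8.333333
2     D  4.000000
3     E  6.500000
take first 2 rows:
  grade      late
0     A  4.000000
1     B  8.333333
add column late_x5 = t['late'] * 5:
  grade      late    late_x5
0     A  4.000000  20.000000
1     B  8.333333  41.666667
The max of column 'late_x5' is 41.6666666667.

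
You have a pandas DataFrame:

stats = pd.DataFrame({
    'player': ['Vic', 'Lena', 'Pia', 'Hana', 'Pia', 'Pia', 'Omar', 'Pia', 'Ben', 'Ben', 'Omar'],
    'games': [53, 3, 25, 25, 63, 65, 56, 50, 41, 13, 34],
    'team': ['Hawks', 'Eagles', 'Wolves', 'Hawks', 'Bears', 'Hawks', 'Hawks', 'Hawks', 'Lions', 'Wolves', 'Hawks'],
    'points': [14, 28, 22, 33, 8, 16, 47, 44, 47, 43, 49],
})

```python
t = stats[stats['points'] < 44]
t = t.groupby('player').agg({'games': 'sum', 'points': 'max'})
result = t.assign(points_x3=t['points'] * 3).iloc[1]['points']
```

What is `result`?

filter rows where points < 44:
  player  games    team  points
0    Vic     53   Hawks      14
1   Lena      3  Eagles      28
2    Pia     25  Wolves      22
3   Hana     25   Hawks      33
4    Pia     63   Bears       8
5    Pia     65   Hawks      16
9    Ben     13  Wolves      43
group by player: sum(games), max(points):
        games  points
player               
Ben        13      43
Hana       25      33
Lena        3      28
Pia       153      22
Vic        53      14
add column points_x3 = t['points'] * 3:
        games  points  points_x3
player                          
Ben        13      43        129
Hana       25      33         99
Lena        3      28         84
Pia       153      22         66
Vic        53      14         42
Hence 33.

33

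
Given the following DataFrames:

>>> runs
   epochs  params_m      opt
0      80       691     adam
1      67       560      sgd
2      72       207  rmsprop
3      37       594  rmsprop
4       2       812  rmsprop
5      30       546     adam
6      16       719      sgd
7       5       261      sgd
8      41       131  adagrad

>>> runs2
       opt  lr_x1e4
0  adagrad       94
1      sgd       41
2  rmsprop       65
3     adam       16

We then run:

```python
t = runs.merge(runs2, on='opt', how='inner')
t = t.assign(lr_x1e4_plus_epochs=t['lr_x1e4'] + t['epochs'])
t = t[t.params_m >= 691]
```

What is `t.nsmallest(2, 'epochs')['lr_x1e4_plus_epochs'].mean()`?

62.0

merge on 'opt' (how='inner') → 9 rows:
   epochs  params_m      opt  lr_x1e4
0      80       691     adam       16
1      67       560      sgd       41
2      72       207  rmsprop       65
3      37       594  rmsprop       65
4       2       812  rmsprop       65
5      30       546     adam       16
6      16       719      sgd       41
7       5       261      sgd       41
8      41       131  adagrad       94
add column lr_x1e4_plus_epochs = t['lr_x1e4'] + t['epochs']:
   epochs  params_m      opt  lr_x1e4  lr_x1e4_plus_epochs
0      80       691     adam       16                   96
1      67       560      sgd       41                  108
2      72       207  rmsprop       65                  137
3      37       594  rmsprop       65                  102
4       2       812  rmsprop       65                   67
5      30       546     adam       16                   46
6      16       719      sgd       41                   57
7       5       261      sgd       41                   46
8      41       131  adagrad       94                  135
filter rows where params_m >= 691:
   epochs  params_m      opt  lr_x1e4  lr_x1e4_plus_epochs
0      80       691     adam       16                   96
4       2       812  rmsprop       65                   67
6      16       719      sgd       41                   57
take 2 rows with smallest epochs:
   epochs  params_m      opt  lr_x1e4  lr_x1e4_plus_epochs
4       2       812  rmsprop       65                   67
6      16       719      sgd       41                   57
Hence 62.0.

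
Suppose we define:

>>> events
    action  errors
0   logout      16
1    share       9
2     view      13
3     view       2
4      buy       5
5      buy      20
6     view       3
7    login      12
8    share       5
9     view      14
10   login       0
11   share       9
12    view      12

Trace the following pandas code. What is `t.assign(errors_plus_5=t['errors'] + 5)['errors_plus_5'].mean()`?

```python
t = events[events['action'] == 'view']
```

13.8

filter rows where action == 'view':
   action  errors
2    view      13
3    view       2
6    view       3
9    view      14
12   view      12
add column errors_plus_5 = t['errors'] + 5:
   action  errors  errors_plus_5
2    view      13             18
3    view       2              7
6    view       3              8
9    view      14             19
12   view      12             17
So mean() = 13.8.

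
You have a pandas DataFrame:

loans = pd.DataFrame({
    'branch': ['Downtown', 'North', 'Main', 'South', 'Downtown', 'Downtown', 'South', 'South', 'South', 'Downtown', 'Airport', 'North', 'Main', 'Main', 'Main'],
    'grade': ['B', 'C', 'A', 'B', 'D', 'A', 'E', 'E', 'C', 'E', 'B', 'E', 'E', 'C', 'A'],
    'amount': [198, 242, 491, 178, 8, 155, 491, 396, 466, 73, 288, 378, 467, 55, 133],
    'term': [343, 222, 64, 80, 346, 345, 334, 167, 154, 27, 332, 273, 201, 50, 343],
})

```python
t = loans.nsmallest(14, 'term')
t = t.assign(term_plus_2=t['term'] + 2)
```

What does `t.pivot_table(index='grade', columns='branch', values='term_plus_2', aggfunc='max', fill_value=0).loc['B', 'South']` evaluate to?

82

take 14 rows with smallest term:
      branch grade  amount  term
9   Downtown     E      73    27
13      Main     C      55    50
2       Main     A     491    64
3      South     B     178    80
8      South     C     466   154
7      South     E     396   167
12      Main     E     467   201
1      North     C     242   222
11     North     E     378   273
10   Airport     B     288   332
6      South     E     491   334
0   Downtown     B     198   343
14      Main     A     133   343
5   Downtown     A     155   345
add column term_plus_2 = t['term'] + 2:
      branch grade  amount  term  term_plus_2
9   Downtown     E      73    27           29
13      Main     C      55    50           52
2       Main     A     491    64           66
3      South     B     178    80           82
8      South     C     466   154          156
7      South     E     396   167          169
12      Main     E     467   201          203
1      North     C     242   222          224
11     North     E     378   273          275
10   Airport     B     288   332          334
6      South     E     491   334          336
0   Downtown     B     198   343          345
14      Main     A     133   343          345
5   Downtown     A     155   345          347
pivot: rows=grade, cols=branch, max(term_plus_2):
branch  Airport  Downtown  Main  North  South
grade                                        
A             0       347   345      0      0
B           334       345     0      0     82
C             0         0    52    224    156
E             0        29   203    275    336
Then the value at row 'B', column 'South': 82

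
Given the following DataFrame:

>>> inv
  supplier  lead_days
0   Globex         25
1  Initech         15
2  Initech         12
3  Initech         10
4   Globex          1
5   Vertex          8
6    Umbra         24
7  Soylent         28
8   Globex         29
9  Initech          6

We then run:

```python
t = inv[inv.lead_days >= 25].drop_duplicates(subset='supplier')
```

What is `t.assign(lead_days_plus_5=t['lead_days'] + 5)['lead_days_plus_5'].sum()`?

filter rows where lead_days >= 25:
  supplier  lead_days
0   Globex         25
7  Soylent         28
8   Globex         29
drop duplicate supplier (keep=first):
  supplier  lead_days
0   Globex         25
7  Soylent         28
add column lead_days_plus_5 = t['lead_days'] + 5:
  supplier  lead_days  lead_days_plus_5
0   Globex         25                30
7  Soylent         28                33
Finally, sum of column 'lead_days_plus_5' = 63.

63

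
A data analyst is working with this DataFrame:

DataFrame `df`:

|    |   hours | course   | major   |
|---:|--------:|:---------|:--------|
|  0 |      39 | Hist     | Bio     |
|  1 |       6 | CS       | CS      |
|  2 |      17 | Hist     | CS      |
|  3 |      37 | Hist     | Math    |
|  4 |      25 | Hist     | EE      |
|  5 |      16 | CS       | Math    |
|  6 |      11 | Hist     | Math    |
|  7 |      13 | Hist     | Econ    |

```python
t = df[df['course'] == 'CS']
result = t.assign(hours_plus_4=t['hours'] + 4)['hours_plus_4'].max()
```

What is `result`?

filter rows where course == 'CS':
   hours course major
1      6     CS    CS
5     16     CS  Math
add column hours_plus_4 = t['hours'] + 4:
   hours course major  hours_plus_4
1      6     CS    CS            10
5     16     CS  Math            20
Finally, max of column 'hours_plus_4' = 20.

20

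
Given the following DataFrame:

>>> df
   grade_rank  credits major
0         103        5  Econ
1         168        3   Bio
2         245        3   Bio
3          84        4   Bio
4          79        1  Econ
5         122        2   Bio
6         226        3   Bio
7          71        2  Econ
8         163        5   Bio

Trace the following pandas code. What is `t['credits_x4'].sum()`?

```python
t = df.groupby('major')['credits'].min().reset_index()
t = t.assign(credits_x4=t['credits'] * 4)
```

12

group by major, min of credits:
major
Bio     2
Econ    1
Name: credits, dtype: int64
reset_index():
  major  credits
0   Bio        2
1  Econ        1
add column credits_x4 = t['credits'] * 4:
  major  credits  credits_x4
0   Bio        2           8
1  Econ        1           4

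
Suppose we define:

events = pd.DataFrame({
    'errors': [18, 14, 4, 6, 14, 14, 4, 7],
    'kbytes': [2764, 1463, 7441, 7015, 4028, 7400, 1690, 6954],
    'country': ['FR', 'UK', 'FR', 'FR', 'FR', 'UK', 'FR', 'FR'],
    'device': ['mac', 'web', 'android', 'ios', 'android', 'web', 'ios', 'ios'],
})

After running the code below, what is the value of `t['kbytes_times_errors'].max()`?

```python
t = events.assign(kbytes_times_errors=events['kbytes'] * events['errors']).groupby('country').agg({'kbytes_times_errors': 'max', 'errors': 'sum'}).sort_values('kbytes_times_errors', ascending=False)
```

103600

add column kbytes_times_errors = events['kbytes'] * events['errors']:
   errors  kbytes country   device  kbytes_times_errors
0      18    2764      FR      mac                49752
1      14    1463      UK      web                20482
2       4    7441      FR  android                29764
3       6    7015      FR      ios                42090
4      14    4028      FR  android                56392
5      14    7400      UK      web               103600
6       4    1690      FR      ios                 6760
7       7    6954      FR      ios                48678
group by country: max(kbytes_times_errors), sum(errors):
         kbytes_times_errors  errors
country                             
FR                     56392      53
UK                    103600      28
sort by kbytes_times_errors descending:
         kbytes_times_errors  errors
country                             
UK                    103600      28
FR                     56392      53
Then the max of column 'kbytes_times_errors': 103600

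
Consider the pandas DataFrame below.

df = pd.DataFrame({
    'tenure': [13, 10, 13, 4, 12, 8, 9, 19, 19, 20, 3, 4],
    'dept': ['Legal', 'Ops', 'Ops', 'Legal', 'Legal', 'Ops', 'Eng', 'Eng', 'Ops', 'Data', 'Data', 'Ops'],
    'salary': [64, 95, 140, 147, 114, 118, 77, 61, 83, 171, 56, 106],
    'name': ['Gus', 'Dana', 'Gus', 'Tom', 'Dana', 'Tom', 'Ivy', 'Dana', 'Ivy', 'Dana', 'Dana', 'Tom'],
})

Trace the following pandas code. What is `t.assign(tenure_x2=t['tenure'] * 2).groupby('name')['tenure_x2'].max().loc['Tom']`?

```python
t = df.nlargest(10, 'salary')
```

take 10 rows with largest salary:
    tenure   dept  salary  name
9       20   Data     171  Dana
3        4  Legal     147   Tom
2       13    Ops     140   Gus
5        8    Ops     118   Tom
4       12  Legal     114  Dana
11       4    Ops     106   Tom
1       10    Ops      95  Dana
8       19    Ops      83   Ivy
6        9    Eng      77   Ivy
0       13  Legal      64   Gus
add column tenure_x2 = t['tenure'] * 2:
    tenure   dept  salary  name  tenure_x2
9       20   Data     171  Dana         40
3        4  Legal     147   Tom          8
2       13    Ops     140   Gus         26
5        8    Ops     118   Tom         16
4       12  Legal     114  Dana         24
11       4    Ops     106   Tom          8
1       10    Ops      95  Dana         20
8       19    Ops      83   Ivy         38
6        9    Eng      77   Ivy         18
0       13  Legal      64   Gus         26
group by name, max of tenure_x2:
name
Dana    40
Gus     26
Ivy     38
Tom     16
Name: tenure_x2, dtype: int64
Hence 16.

16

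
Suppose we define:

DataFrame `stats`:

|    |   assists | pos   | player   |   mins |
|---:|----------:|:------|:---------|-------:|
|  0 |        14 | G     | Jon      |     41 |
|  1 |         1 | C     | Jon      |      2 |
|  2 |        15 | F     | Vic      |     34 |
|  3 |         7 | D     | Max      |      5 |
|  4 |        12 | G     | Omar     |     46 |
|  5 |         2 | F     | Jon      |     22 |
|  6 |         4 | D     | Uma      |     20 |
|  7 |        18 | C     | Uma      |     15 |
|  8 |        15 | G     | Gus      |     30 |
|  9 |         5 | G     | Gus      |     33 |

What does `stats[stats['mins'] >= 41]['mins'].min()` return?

41

filter rows where mins >= 41:
   assists pos player  mins
0       14   G    Jon    41
4       12   G   Omar    46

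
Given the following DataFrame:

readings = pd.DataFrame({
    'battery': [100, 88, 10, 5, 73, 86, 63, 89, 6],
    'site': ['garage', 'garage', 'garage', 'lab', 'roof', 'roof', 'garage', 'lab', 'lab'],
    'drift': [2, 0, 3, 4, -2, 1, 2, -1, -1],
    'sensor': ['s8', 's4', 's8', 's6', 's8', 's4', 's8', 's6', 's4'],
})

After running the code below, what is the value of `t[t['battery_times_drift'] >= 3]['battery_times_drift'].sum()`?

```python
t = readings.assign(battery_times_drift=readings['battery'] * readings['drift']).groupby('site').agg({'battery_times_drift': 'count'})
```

7

add column battery_times_drift = readings['battery'] * readings['drift']:
   battery    site  drift sensor  battery_times_drift
0      100  garage      2     s8                  200
1       88  garage      0     s4                    0
2       10  garage      3     s8                   30
3        5     lab      4     s6                   20
4       73    roof     -2     s8                 -146
5       86    roof      1     s4                   86
6       63  garage      2     s8                  126
7       89     lab     -1     s6                  -89
8        6     lab     -1     s4                   -6
group by site, count of battery_times_drift:
        battery_times_drift
site                       
garage                    4
lab                       3
roof                      2
filter rows where battery_times_drift >= 3:
        battery_times_drift
site                       
garage                    4
lab                       3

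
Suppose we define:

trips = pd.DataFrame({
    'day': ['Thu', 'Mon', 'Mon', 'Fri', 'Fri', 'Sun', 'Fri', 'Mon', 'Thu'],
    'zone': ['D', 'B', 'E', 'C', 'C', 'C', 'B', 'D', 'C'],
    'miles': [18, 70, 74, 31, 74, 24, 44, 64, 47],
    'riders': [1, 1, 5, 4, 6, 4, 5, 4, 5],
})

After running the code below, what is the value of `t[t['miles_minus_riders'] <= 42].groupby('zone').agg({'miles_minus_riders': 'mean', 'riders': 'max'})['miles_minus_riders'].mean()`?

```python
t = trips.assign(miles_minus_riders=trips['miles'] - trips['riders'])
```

add column miles_minus_riders = trips['miles'] - trips['riders']:
   day zone  miles  riders  miles_minus_riders
0  Thu    D     18       1                  17
1  Mon    B     70       1                  69
2  Mon    E     74       5                  69
3  Fri    C     31       4                  27
4  Fri    C     74       6                  68
5  Sun    C     24       4                  20
6  Fri    B     44       5                  39
7  Mon    D     64       4                  60
8  Thu    C     47       5                  42
filter rows where miles_minus_riders <= 42:
   day zone  miles  riders  miles_minus_riders
0  Thu    D     18       1                  17
3  Fri    C     31       4                  27
5  Sun    C     24       4                  20
6  Fri    B     44       5                  39
8  Thu    C     47       5                  42
group by zone: mean(miles_minus_riders), max(riders):
      miles_minus_riders  riders
zone                            
B              39.000000       5
C              29.666667       5
D              17.000000       1

28.5555555556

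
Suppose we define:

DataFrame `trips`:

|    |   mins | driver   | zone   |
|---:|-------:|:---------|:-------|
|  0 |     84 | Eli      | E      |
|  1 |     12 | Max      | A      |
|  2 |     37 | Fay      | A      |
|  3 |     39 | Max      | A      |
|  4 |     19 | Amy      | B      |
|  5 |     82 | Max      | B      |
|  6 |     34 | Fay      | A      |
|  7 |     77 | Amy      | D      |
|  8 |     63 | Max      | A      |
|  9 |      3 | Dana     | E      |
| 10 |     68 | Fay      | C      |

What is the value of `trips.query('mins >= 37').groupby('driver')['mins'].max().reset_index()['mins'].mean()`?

77.75

filter rows where mins >= 37:
    mins driver zone
0     84    Eli    E
2     37    Fay    A
3     39    Max    A
5     82    Max    B
7     77    Amy    D
8     63    Max    A
10    68    Fay    C
group by driver, max of mins:
driver
Amy    77
Eli    84
Fay    68
Max    82
Name: mins, dtype: int64
reset_index():
  driver  mins
0    Amy    77
1    Eli    84
2    Fay    68
3    Max    82
mean of column 'mins' → 77.75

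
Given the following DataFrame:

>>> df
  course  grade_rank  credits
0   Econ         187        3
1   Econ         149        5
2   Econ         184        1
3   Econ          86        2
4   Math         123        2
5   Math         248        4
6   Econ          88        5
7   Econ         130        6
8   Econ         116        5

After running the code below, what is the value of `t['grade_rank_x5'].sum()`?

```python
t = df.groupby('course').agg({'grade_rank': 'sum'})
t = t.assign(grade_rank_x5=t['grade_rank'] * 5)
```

6555

group by course, sum of grade_rank:
        grade_rank
course            
Econ           940
Math           371
add column grade_rank_x5 = t['grade_rank'] * 5:
        grade_rank  grade_rank_x5
course                           
Econ           940           4700
Math           371           1855
Hence 6555.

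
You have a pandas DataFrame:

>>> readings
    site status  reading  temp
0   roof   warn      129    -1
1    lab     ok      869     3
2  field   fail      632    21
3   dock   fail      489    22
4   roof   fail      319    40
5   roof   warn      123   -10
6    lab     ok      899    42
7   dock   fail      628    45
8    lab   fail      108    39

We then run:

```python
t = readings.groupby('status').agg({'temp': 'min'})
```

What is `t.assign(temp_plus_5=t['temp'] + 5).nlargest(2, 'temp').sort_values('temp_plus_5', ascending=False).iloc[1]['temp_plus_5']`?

8

group by status, min of temp:
        temp
status      
fail      21
ok         3
warn     -10
add column temp_plus_5 = t['temp'] + 5:
        temp  temp_plus_5
status                   
fail      21           26
ok         3            8
warn     -10           -5
take 2 rows with largest temp:
        temp  temp_plus_5
status                   
fail      21           26
ok         3            8
sort by temp_plus_5 descending:
        temp  temp_plus_5
status                   
fail      21           26
ok         3            8
Taking the value at position 1, column 'temp_plus_5' gives 8.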